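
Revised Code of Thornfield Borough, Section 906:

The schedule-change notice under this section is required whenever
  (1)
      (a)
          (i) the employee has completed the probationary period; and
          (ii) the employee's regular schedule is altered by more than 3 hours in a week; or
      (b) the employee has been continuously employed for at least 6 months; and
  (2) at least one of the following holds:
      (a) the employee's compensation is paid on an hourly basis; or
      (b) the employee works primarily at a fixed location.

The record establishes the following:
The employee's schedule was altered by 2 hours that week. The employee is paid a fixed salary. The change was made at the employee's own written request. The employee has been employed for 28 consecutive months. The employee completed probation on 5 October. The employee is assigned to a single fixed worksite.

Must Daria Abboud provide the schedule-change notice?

Yes — required.

(i) past probation — met.
(ii) schedule shift > 3h — not met.
So (a) is not satisfied (T AND F).
(b) tenure ≥ 6 mo. — met.
(1) = F OR T = true.
(a) hourly-paid — fails.
(b) fixed location — met.
So (2) is satisfied (F OR T).
Overall = T AND T = true.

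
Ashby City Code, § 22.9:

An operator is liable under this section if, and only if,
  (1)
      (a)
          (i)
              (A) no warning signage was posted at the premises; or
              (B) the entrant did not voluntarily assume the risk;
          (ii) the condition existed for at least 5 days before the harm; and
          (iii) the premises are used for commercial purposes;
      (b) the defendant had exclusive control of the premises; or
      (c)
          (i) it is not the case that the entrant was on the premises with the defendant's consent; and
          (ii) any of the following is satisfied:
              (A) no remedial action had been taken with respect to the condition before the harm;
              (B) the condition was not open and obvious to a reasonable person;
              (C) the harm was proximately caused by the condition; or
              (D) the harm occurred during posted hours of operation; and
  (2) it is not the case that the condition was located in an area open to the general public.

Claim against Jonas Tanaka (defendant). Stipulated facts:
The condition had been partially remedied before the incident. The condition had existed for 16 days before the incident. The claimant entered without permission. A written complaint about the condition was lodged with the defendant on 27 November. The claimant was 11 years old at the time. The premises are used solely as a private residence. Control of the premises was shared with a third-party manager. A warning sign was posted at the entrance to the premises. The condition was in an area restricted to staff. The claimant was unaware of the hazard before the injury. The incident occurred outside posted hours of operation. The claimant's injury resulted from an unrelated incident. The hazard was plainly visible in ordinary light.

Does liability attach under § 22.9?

No — not liable.

(A) no signage posted — not satisfied.
(B) no assumed risk — holds.
So (i) is satisfied (F OR T).
(ii) condition ≥5 days old — met.
(iii) commercial use — not satisfied.
(a): T AND T AND F → false.
(b) exclusive control — not satisfied.
(i) not (consent to enter) — satisfied.
(A) no remedial action — not met.
(B) not open/obvious — not met.
(C) proximate cause — not met.
(D) during posted hours — fails.
(ii) = F OR F OR F OR F = false.
So (c) is not satisfied (T AND F).
(1): F OR F OR F → false.
(2) not (public area) — satisfied.
Overall = F AND T = false.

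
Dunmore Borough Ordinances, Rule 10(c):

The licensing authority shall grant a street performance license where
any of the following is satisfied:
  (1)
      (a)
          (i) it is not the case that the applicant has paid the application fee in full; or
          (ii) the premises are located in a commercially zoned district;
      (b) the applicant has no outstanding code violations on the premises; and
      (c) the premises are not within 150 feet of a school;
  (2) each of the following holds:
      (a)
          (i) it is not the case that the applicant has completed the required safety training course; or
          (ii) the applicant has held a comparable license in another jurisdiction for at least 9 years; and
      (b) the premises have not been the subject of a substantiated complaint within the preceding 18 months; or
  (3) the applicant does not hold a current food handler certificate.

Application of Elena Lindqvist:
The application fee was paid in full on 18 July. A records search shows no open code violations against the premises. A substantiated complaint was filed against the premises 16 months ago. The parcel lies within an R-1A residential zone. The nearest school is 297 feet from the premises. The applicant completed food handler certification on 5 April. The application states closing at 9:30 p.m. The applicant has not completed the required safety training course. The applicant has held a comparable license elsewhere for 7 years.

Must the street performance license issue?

No — denied.

(i) not (fee paid) — fails.
(ii) commercially zoned — not satisfied.
So (a) is not satisfied (F OR F).
(b) no code violations — holds.
(c) ≥150 ft from school — holds.
(1) = F AND T AND T = false.
(i) not (safety training) — met.
(ii) prior license ≥ 9 yr — not met.
(a) = T OR F = true.
(b) no complaint in 18 mo. — not satisfied.
So (2) is not satisfied (T AND F).
(3) not (food handler cert.) — not met.
So Overall is not satisfied (F OR F OR F).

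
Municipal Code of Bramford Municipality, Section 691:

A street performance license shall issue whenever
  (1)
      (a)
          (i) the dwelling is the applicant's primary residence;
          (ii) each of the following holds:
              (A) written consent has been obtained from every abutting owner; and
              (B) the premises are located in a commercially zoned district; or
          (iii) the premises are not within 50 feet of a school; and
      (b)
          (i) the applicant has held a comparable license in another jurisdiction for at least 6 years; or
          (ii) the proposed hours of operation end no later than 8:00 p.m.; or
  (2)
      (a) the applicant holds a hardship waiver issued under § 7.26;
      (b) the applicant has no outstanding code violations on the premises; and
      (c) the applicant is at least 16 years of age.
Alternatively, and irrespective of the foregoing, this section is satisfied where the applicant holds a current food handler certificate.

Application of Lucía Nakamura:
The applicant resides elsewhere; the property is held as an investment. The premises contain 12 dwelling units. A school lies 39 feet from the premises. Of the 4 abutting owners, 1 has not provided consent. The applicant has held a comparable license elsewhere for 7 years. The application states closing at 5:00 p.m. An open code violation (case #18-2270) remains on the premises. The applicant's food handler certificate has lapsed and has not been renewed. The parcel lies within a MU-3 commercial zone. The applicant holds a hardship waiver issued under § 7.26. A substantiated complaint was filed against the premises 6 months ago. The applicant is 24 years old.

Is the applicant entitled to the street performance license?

(i) primary residence — not met.
(A) all abutters consent — fails.
(B) commercially zoned — holds.
(ii) = F AND T = false.
(iii) ≥50 ft from school — not met.
(a): F OR F OR F → false.
(i) prior license ≥ 6 yr — satisfied.
(ii) closes by 8 p.m. — satisfied.
(b): T OR T → true.
(1): F AND T → false.
(a) hardship waiver — holds.
(b) no code violations — not met.
(c) age ≥ 16 — holds.
(2): T AND F AND T → false.
So Overall is not satisfied (F OR F).
Exception (food handler cert.) — not satisfied.
Result: main false OR exception false → false.

No — denied.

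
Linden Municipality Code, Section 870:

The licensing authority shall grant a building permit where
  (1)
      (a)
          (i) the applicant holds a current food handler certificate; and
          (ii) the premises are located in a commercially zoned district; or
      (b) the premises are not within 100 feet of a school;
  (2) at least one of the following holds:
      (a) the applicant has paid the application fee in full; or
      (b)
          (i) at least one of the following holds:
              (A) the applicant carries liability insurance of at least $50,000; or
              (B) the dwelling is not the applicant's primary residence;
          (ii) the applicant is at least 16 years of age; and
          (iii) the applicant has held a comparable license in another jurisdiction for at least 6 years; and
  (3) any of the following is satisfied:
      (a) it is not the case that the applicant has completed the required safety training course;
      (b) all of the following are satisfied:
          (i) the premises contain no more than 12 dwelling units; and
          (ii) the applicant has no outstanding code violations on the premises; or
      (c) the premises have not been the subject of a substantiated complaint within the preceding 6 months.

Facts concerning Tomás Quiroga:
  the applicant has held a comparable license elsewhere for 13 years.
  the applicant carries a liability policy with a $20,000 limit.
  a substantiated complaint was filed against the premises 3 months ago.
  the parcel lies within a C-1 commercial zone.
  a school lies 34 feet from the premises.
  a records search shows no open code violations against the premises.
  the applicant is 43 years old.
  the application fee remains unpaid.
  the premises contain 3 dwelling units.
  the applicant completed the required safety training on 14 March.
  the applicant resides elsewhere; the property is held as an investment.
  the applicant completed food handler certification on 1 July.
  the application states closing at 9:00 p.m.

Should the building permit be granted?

Yes — granted.

(i) food handler cert. — met.
(ii) commercially zoned — met.
So (a) is satisfied (T AND T).
(b) ≥100 ft from school — not satisfied.
(1): T OR F → true.
(a) fee paid — not satisfied.
(A) insurance ≥ $50,000 — fails.
(B) not (primary residence) — met.
(i): F OR T → true.
(ii) age ≥ 16 — met.
(iii) prior license ≥ 6 yr — met.
(b) = T AND T AND T = true.
(2): F OR T → true.
(a) not (safety training) — not met.
(i) ≤ 12 units — met.
(ii) no code violations — satisfied.
So (b) is satisfied (T AND T).
(c) no complaint in 6 mo. — fails.
So (3) is satisfied (F OR T OR F).
Overall = T AND T AND T = true.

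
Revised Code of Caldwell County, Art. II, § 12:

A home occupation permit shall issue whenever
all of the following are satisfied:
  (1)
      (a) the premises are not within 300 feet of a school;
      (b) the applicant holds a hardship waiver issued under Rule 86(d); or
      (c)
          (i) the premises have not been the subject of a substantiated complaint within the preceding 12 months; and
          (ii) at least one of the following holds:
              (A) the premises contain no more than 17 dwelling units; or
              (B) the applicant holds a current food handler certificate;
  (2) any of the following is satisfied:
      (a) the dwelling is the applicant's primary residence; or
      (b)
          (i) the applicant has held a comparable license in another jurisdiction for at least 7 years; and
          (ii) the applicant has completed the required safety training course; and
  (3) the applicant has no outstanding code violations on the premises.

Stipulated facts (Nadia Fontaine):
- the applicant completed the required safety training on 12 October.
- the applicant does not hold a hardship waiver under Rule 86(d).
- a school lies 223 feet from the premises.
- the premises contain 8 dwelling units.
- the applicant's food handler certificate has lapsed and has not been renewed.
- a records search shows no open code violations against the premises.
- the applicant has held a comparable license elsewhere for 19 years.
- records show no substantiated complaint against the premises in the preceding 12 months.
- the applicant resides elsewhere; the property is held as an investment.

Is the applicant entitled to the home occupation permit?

(a) ≥300 ft from school — not satisfied.
(b) hardship waiver — fails.
(i) no complaint in 12 mo. — holds.
(A) ≤ 17 units — met.
(B) food handler cert. — fails.
(ii) = T OR F = true.
(c): T AND T → true.
(1): F OR F OR T → true.
(a) primary residence — not satisfied.
(i) prior license ≥ 7 yr — holds.
(ii) safety training — holds.
(b) = T AND T = true.
(2) = F OR T = true.
(3) no code violations — met.
So Overall is satisfied (T AND T AND T).

Yes — granted.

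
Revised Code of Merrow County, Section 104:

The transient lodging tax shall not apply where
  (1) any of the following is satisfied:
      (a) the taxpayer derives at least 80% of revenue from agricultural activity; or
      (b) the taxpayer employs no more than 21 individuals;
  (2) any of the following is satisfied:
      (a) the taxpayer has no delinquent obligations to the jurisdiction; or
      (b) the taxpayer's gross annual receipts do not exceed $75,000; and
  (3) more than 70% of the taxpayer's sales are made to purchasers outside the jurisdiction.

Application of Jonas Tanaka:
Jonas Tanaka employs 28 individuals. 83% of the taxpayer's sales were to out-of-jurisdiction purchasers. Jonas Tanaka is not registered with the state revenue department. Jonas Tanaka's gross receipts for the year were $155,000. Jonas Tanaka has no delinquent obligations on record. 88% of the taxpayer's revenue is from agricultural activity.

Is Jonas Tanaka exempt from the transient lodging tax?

(a) ≥80% agricultural — satisfied.
(b) ≤ 21 employees — fails.
So (1) is satisfied (T OR F).
(a) no delinquency — holds.
(b) receipts ≤ $75,000 — fails.
(2): T OR F → true.
(3) >70% out-of-jur. sales — satisfied.
Overall = T AND T AND T = true.

Yes — exempt.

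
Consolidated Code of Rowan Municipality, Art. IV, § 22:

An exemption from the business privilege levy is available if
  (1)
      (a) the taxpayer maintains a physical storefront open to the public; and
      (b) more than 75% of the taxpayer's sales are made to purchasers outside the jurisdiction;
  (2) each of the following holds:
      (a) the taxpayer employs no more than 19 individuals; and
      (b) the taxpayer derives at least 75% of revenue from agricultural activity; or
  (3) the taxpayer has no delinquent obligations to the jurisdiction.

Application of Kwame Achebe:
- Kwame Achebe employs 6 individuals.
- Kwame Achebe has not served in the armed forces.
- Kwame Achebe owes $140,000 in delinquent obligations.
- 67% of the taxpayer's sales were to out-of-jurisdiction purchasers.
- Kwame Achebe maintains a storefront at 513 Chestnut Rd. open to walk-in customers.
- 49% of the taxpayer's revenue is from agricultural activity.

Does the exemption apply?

(a) has storefront — satisfied.
(b) >75% out-of-jur. sales — fails.
(1): T AND F → false.
(a) ≤ 19 employees — met.
(b) ≥75% agricultural — not satisfied.
So (2) is not satisfied (T AND F).
(3) no delinquency — not satisfied.
So Overall is not satisfied (F OR F OR F).

No — not exempt.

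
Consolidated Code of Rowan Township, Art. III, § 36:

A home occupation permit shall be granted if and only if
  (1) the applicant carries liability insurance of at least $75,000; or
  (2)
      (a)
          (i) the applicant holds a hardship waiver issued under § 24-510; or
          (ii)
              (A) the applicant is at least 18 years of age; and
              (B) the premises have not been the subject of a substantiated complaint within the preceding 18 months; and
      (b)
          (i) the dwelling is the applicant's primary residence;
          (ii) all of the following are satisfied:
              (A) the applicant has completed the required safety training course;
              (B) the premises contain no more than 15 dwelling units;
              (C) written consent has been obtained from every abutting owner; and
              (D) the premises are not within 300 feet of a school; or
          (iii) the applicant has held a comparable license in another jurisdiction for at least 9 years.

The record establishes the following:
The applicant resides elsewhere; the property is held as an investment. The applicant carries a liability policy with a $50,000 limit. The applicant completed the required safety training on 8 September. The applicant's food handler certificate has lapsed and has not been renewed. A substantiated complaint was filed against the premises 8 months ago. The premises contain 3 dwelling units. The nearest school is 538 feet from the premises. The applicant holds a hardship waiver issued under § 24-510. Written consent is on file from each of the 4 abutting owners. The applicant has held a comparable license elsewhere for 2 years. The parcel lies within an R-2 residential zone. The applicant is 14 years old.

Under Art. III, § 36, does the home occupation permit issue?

Yes — granted.

(1) insurance ≥ $75,000 — not satisfied.
(i) hardship waiver — met.
(A) age ≥ 18 — fails.
(B) no complaint in 18 mo. — not satisfied.
(ii): F AND F → false.
(a) = T OR F = true.
(i) primary residence — not satisfied.
(A) safety training — holds.
(B) ≤ 15 units — holds.
(C) all abutters consent — satisfied.
(D) ≥300 ft from school — satisfied.
(ii) = T AND T AND T AND T = true.
(iii) prior license ≥ 9 yr — not satisfied.
So (b) is satisfied (F OR T OR F).
(2) = T AND T = true.
So Overall is satisfied (F OR T).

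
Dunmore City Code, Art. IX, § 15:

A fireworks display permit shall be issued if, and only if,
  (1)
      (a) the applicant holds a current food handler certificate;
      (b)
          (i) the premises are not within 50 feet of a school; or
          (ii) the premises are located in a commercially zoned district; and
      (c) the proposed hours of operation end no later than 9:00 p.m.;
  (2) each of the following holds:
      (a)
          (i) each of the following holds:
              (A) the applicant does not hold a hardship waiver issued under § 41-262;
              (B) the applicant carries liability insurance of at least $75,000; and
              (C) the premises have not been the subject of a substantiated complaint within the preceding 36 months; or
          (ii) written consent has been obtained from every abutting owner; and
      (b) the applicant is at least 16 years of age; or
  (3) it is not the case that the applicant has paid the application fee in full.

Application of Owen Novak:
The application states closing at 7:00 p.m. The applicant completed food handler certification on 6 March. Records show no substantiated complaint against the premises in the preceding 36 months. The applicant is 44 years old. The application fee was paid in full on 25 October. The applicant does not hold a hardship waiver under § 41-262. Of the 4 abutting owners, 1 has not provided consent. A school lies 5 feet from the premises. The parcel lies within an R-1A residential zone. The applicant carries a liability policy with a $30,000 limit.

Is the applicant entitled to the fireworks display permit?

No — denied.

(a) food handler cert. — met.
(i) ≥50 ft from school — not satisfied.
(ii) commercially zoned — not satisfied.
(b) = F OR F = false.
(c) closes by 9 p.m. — satisfied.
So (1) is not satisfied (T AND F AND T).
(A) not (hardship waiver) — holds.
(B) insurance ≥ $75,000 — fails.
(C) no complaint in 36 mo. — met.
So (i) is not satisfied (T AND F AND T).
(ii) all abutters consent — fails.
(a): F OR F → false.
(b) age ≥ 16 — met.
(2): F AND T → false.
(3) not (fee paid) — not met.
Overall: F OR F OR F → false.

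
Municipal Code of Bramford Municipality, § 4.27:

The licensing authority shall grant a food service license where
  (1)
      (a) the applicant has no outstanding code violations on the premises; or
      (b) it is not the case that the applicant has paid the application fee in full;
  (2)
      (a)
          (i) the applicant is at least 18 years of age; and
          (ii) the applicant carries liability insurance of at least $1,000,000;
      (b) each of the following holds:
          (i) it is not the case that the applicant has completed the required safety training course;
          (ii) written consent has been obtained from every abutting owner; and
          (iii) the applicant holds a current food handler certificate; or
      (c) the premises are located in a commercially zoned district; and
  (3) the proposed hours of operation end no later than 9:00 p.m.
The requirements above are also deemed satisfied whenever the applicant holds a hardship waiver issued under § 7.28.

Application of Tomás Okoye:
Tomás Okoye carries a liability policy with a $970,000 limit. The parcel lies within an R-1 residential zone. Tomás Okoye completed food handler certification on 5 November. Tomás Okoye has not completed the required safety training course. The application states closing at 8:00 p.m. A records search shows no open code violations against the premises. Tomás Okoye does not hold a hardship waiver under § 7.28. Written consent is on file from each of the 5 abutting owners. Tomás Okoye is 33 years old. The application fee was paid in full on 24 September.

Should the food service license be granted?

Yes — granted.

(a) no code violations — holds.
(b) not (fee paid) — not met.
(1) = T OR F = true.
(i) age ≥ 18 — satisfied.
(ii) insurance ≥ $1,000,000 — fails.
So (a) is not satisfied (T AND F).
(i) not (safety training) — satisfied.
(ii) all abutters consent — met.
(iii) food handler cert. — satisfied.
So (b) is satisfied (T AND T AND T).
(c) commercially zoned — not met.
(2) = F OR T OR F = true.
(3) closes by 9 p.m. — met.
Overall: T AND T AND T → true.
Exception (hardship waiver) — not satisfied.
Result: main true OR exception false → true.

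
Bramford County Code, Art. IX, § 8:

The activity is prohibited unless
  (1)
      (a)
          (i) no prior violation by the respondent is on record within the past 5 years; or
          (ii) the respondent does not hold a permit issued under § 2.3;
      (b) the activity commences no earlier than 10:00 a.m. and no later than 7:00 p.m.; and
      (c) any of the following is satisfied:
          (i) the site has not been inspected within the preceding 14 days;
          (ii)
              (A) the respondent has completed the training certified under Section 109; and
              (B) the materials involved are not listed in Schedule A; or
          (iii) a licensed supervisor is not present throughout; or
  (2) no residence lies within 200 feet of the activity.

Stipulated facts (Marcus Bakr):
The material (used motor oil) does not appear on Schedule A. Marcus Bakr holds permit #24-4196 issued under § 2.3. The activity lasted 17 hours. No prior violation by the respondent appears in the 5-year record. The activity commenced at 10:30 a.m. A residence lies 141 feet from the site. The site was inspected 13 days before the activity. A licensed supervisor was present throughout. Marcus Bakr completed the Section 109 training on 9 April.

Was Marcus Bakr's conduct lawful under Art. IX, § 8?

Yes — lawful.

(i) no prior violation — satisfied.
(ii) not (holds permit) — not satisfied.
(a): T OR F → true.
(b) start within hours — met.
(i) not (site inspected) — not met.
(A) training certified — met.
(B) not (Schedule A material) — satisfied.
(ii) = T AND T = true.
(iii) not (supervisor present) — not satisfied.
(c): F OR T OR F → true.
(1) = T AND T AND T = true.
(2) no residence in 200 ft — fails.
So Overall is satisfied (T OR F).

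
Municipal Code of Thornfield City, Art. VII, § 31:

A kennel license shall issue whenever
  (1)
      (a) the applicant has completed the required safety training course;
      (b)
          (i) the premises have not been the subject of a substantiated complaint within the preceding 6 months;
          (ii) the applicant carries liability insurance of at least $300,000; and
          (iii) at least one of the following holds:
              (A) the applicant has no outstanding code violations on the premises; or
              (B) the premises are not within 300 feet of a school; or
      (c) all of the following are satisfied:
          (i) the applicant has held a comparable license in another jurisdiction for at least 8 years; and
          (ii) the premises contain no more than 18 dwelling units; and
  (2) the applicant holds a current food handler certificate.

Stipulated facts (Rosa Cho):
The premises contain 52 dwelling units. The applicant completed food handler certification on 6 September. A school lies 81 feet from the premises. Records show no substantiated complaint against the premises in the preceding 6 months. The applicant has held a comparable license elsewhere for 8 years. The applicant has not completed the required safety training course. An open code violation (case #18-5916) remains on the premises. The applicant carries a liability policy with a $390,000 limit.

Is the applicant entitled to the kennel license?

No — denied.

(a) safety training — not satisfied.
(i) no complaint in 6 mo. — holds.
(ii) insurance ≥ $300,000 — met.
(A) no code violations — not met.
(B) ≥300 ft from school — not satisfied.
(iii): F OR F → false.
(b): T AND T AND F → false.
(i) prior license ≥ 8 yr — satisfied.
(ii) ≤ 18 units — not satisfied.
So (c) is not satisfied (T AND F).
(1): F OR F OR F → false.
(2) food handler cert. — met.
Overall = F AND T = false.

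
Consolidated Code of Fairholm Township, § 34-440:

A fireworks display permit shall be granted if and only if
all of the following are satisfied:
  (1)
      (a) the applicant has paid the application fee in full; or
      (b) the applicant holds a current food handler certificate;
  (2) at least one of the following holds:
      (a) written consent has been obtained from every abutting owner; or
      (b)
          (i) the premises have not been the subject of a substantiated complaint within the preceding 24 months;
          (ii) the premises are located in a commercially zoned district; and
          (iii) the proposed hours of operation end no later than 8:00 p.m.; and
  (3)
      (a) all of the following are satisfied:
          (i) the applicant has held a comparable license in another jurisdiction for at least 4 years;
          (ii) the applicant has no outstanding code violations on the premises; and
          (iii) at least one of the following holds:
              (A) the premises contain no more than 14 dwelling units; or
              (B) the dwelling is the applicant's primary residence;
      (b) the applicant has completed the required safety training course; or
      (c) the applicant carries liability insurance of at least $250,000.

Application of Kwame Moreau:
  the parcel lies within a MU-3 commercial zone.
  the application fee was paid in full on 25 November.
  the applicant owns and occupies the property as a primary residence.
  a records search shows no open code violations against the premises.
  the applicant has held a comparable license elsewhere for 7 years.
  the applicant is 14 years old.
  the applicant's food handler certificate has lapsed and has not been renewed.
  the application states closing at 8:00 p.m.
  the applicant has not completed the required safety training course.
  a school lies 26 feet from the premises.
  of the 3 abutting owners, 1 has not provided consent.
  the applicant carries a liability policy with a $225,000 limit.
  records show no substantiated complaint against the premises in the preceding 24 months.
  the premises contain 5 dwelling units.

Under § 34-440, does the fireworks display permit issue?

Yes — granted.

(a) fee paid — holds.
(b) food handler cert. — fails.
So (1) is satisfied (T OR F).
(a) all abutters consent — not met.
(i) no complaint in 24 mo. — holds.
(ii) commercially zoned — met.
(iii) closes by 8 p.m. — met.
(b) = T AND T AND T = true.
So (2) is satisfied (F OR T).
(i) prior license ≥ 4 yr — satisfied.
(ii) no code violations — holds.
(A) ≤ 14 units — satisfied.
(B) primary residence — met.
(iii): T OR T → true.
(a) = T AND T AND T = true.
(b) safety training — not satisfied.
(c) insurance ≥ $250,000 — not met.
(3) = T OR F OR F = true.
So Overall is satisfied (T AND T AND T).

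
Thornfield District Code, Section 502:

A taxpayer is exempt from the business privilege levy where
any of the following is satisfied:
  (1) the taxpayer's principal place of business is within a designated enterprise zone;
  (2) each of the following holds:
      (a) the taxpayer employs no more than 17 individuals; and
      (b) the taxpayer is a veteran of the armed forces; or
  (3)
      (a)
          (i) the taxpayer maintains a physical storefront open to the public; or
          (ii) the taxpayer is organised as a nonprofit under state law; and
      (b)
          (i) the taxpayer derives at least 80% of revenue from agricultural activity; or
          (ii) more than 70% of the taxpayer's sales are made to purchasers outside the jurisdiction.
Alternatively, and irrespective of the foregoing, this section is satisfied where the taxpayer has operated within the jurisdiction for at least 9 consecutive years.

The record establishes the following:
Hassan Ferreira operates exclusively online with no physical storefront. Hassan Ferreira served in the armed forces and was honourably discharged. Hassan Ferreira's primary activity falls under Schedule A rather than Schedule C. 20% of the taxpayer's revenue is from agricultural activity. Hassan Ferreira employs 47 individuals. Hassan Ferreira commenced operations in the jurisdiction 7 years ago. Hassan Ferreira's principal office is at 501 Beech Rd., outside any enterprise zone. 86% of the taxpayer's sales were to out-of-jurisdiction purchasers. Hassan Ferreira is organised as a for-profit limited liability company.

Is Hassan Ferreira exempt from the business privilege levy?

(1) in enterprise zone — not satisfied.
(a) ≤ 17 employees — not satisfied.
(b) veteran — met.
(2) = F AND T = false.
(i) has storefront — not satisfied.
(ii) nonprofit — not met.
(a): F OR F → false.
(i) ≥80% agricultural — not satisfied.
(ii) >70% out-of-jur. sales — met.
(b): F OR T → true.
(3): F AND T → false.
So Overall is not satisfied (F OR F OR F).
Exception (≥ 9 yrs in jurisdiction) — not satisfied.
Result: main false OR exception false → false.

No — not exempt.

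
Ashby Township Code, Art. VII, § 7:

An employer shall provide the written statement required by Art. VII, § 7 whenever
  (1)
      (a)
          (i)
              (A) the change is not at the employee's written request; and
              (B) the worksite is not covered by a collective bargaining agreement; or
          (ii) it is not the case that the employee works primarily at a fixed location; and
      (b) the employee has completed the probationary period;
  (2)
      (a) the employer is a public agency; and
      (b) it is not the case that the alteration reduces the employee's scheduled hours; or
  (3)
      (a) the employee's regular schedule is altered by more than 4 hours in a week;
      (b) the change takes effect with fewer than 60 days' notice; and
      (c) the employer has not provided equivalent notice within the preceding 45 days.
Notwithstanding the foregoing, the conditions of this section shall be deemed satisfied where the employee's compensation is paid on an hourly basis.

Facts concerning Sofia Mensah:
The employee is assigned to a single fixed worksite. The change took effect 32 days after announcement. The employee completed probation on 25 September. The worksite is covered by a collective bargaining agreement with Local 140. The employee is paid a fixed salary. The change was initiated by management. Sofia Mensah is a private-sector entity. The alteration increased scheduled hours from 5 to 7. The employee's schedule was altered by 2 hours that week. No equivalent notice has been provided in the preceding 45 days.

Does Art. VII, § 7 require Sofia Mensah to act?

No — not required.

(A) not employee-requested — met.
(B) no CBA — not satisfied.
(i) = T AND F = false.
(ii) not (fixed location) — not satisfied.
(a): F OR F → false.
(b) past probation — met.
(1) = F AND T = false.
(a) public agency — not satisfied.
(b) not (hours reduced) — met.
So (2) is not satisfied (F AND T).
(a) schedule shift > 4h — fails.
(b) < 60 days' notice — holds.
(c) no recent notice — satisfied.
(3): F AND T AND T → false.
Overall: F OR F OR F → false.
Exception (hourly-paid) — not satisfied.
Result: main false OR exception false → false.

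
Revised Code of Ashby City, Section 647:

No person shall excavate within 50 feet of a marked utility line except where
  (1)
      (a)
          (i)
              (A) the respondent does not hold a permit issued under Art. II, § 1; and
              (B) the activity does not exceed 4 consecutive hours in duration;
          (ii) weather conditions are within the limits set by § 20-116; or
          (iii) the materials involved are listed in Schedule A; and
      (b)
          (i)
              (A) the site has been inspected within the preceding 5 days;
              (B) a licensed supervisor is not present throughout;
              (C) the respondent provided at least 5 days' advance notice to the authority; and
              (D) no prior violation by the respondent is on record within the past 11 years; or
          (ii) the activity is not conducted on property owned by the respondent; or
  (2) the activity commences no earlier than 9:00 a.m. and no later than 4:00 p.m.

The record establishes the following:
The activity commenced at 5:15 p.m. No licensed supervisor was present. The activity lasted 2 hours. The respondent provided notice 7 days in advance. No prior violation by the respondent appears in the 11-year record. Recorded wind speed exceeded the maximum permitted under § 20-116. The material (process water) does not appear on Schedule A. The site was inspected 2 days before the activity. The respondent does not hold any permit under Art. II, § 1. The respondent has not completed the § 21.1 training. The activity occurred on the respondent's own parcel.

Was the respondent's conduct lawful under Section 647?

(A) not (holds permit) — met.
(B) ≤ 4 hrs duration — met.
So (i) is satisfied (T AND T).
(ii) weather ok — fails.
(iii) Schedule A material — not satisfied.
(a): T OR F OR F → true.
(A) site inspected — met.
(B) not (supervisor present) — met.
(C) ≥5 days' notice — satisfied.
(D) no prior violation — satisfied.
(i): T AND T AND T AND T → true.
(ii) not (own property) — fails.
(b) = T OR F = true.
(1) = T AND T = true.
(2) start within hours — not satisfied.
So Overall is satisfied (T OR F).

Yes — lawful.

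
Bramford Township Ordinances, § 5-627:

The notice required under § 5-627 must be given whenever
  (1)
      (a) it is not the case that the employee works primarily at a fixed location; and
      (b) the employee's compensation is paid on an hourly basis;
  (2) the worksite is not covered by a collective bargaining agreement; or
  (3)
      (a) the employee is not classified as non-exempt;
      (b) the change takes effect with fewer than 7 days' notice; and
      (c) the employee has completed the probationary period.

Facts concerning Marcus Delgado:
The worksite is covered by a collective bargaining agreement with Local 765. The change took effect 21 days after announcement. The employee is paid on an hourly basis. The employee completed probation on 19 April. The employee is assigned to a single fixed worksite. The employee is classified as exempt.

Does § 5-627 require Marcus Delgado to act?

(a) not (fixed location) — not met.
(b) hourly-paid — met.
(1) = F AND T = false.
(2) no CBA — not satisfied.
(a) not (non-exempt) — satisfied.
(b) < 7 days' notice — fails.
(c) past probation — satisfied.
(3) = T AND F AND T = false.
So Overall is not satisfied (F OR F OR F).

No — not required.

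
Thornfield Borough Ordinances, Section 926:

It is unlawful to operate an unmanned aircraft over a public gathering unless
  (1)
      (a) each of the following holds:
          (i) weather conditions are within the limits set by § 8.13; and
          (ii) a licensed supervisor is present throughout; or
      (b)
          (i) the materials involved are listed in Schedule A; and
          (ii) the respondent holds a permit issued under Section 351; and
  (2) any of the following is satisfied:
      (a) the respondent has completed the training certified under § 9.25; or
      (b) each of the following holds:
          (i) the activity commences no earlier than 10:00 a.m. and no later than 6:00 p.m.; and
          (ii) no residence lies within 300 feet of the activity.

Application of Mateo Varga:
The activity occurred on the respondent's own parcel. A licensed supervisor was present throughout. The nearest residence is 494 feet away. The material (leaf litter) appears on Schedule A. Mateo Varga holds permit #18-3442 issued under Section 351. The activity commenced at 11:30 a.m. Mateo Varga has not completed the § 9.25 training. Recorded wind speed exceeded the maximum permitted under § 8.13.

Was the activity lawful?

Yes — lawful.

(i) weather ok — not satisfied.
(ii) supervisor present — holds.
So (a) is not satisfied (F AND T).
(i) Schedule A material — satisfied.
(ii) holds permit — met.
(b) = T AND T = true.
So (1) is satisfied (F OR T).
(a) training certified — not met.
(i) start within hours — met.
(ii) no residence in 300 ft — met.
(b): T AND T → true.
So (2) is satisfied (F OR T).
So Overall is satisfied (T AND T).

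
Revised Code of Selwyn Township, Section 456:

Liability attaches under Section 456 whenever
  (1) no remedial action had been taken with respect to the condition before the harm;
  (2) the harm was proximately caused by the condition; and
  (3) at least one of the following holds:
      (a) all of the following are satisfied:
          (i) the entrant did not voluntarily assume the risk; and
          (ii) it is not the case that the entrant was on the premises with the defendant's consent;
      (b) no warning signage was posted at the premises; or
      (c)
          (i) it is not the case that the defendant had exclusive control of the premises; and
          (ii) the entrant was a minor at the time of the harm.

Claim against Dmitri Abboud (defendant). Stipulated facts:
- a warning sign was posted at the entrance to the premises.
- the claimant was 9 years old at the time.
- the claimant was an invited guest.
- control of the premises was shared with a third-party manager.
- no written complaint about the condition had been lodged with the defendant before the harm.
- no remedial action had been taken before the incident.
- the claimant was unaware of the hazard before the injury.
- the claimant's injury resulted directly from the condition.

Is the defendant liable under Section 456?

(1) no remedial action — holds.
(2) proximate cause — met.
(i) no assumed risk — met.
(ii) not (consent to enter) — not met.
(a): T AND F → false.
(b) no signage posted — fails.
(i) not (exclusive control) — met.
(ii) entrant a minor — satisfied.
(c): T AND T → true.
(3) = F OR F OR T = true.
Overall = T AND T AND T = true.

Yes — liable.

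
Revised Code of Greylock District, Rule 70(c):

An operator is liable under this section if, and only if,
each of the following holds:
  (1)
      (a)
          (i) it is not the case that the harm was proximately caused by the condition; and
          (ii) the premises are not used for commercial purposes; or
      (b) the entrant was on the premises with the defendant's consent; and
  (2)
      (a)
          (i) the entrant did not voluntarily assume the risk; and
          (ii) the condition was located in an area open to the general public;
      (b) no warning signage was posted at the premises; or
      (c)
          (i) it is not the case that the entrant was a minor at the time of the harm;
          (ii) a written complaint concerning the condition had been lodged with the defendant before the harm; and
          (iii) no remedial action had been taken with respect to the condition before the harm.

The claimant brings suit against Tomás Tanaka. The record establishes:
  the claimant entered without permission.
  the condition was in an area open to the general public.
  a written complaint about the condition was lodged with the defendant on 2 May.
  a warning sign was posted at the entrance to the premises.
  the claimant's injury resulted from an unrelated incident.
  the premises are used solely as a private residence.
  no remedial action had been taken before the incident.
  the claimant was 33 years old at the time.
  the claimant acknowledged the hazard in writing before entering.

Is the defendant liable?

(i) not (proximate cause) — satisfied.
(ii) not (commercial use) — holds.
(a) = T AND T = true.
(b) consent to enter — fails.
(1) = T OR F = true.
(i) no assumed risk — not satisfied.
(ii) public area — holds.
(a) = F AND T = false.
(b) no signage posted — not satisfied.
(i) not (entrant a minor) — satisfied.
(ii) complaint lodged — met.
(iii) no remedial action — met.
(c): T AND T AND T → true.
(2): F OR F OR T → true.
Overall = T AND T = true.

Yes — liable.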